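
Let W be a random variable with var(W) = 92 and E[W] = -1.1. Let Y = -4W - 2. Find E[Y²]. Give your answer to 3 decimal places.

E[-4W - 2] = -4·-1.1 − 2 = 2.4
var(-4W - 2) = (-4)²·92 = 1472
E[Y²] = var(Y) + (E[Y])² = 1472 + (2.4)² = 1477.76

1477.760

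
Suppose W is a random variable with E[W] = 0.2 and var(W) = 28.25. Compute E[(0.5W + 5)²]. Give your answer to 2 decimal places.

33.07

E[0.5W + 5] = 0.5·0.2 + 5 = 5.1
var(0.5W + 5) = (0.5)²·28.25 = 7.0625
E[(0.5W + 5)²] = var((0.5W + 5)) + (E[(0.5W + 5)])² = 7.0625 + (5.1)² = 33.0725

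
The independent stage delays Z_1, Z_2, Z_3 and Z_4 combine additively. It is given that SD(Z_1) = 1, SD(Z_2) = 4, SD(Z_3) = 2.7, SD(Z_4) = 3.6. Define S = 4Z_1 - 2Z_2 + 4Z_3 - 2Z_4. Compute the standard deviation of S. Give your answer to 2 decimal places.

var(Z_1) = 1, var(Z_2) = 16, var(Z_3) = 7.29, var(Z_4) = 12.96
By independence, var(S) = (4)²var(Z_1) + (-2)²var(Z_2) + (4)²var(Z_3) + (-2)²var(Z_4)
= (4)²·1 + (-2)²·16 + (4)²·7.29 + (-2)²·12.96 = 248.48
SD(S) = √248.48 ≈ 15.76

15.76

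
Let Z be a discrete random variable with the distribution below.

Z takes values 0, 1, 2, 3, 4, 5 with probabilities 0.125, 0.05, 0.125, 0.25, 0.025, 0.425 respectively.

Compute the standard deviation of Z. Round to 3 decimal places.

1.761

E[Z] = (0)(0.125) + (1)(0.05) + (2)(0.125) + (3)(0.25) + (4)(0.025) + (5)(0.425) = 3.275
E[Z²] = (0)²(0.125) + (1)²(0.05) + (2)²(0.125) + (3)²(0.25) + (4)²(0.025) + (5)²(0.425) = 13.825
Var(Z) = E[Z²] − (E[Z])² = 13.825 − (3.275)² = 3.099375
sd(Z) = √3.099375 ≈ 1.761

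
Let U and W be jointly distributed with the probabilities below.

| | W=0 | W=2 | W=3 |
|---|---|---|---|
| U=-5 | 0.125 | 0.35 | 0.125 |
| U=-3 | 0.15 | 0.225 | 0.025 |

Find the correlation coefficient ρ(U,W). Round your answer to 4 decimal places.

-0.2248

E[U] = -4.2,  E[W] = 1.6
E[UW] = -6.95
Cov(U,W) = E[UW] − E[U]E[W] = -6.95 − (-4.2)(1.6) = -0.23
Var(U) = 0.96,  Var(W) = 1.09
ρ = -0.23 / √(0.96·1.09) ≈ -0.2248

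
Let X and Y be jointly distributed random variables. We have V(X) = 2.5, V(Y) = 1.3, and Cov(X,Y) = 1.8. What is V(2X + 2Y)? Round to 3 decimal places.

V(2X + 2Y) = (2)²·V(X) + (2)²·V(Y) + 2·(2)·(2)·Cov(X,Y)
= 4·2.5 + 4·1.3 + 8·1.8 = 29.6

29.600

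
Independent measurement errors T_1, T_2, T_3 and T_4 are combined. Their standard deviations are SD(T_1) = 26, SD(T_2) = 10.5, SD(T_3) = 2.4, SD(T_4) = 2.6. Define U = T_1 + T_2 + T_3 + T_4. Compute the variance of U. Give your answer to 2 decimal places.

Var(T_1) = 676, Var(T_2) = 110.25, Var(T_3) = 5.76, Var(T_4) = 6.76
By independence, Var(U) = (1)²Var(T_1) + (1)²Var(T_2) + (1)²Var(T_3) + (1)²Var(T_4)
= (1)²·676 + (1)²·110.25 + (1)²·5.76 + (1)²·6.76 = 798.77

798.77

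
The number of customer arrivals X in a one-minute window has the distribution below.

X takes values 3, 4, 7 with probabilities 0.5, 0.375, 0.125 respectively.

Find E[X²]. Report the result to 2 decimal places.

E[X²] = (3)²(0.5) + (4)²(0.375) + (7)²(0.125) = 16.625

16.63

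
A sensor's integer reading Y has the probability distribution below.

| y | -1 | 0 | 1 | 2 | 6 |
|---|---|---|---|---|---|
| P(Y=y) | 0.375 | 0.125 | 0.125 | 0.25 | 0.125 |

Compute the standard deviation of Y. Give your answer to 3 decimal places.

2.236

E[Y] = (-1)(0.375) + (0)(0.125) + (1)(0.125) + (2)(0.25) + (6)(0.125) = 1
E[Y²] = (-1)²(0.375) + (0)²(0.125) + (1)²(0.125) + (2)²(0.25) + (6)²(0.125) = 6
Var(Y) = E[Y²] − (E[Y])² = 6 − (1)² = 5
SD(Y) = √5 ≈ 2.236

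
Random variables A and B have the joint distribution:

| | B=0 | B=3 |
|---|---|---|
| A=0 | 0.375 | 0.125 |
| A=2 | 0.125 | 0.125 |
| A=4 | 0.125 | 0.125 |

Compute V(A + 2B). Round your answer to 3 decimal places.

13.438

E[A] = 1.5,  E[B] = 1.125,  E[AB] = 2.25
V(A) = 5 − (1.5)² = 2.75;  V(B) = 3.375 − (1.125)² = 2.109375
cov(A,B) = 2.25 − (1.5)(1.125) = 0.5625
V(A + 2B) = (1)²·2.75 + (2)²·2.109375 + 2·(1)·(2)·0.5625 = 13.4375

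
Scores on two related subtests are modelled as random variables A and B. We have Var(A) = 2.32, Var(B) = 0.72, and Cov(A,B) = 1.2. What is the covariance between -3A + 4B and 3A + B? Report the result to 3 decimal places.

-7.200

Cov(-3A + 4B, 3A + B) = (-3)(3)Var(A) + (4)(1)Var(B) + [(-3)(1) + (4)(3)]Cov(A,B)
= -9·2.32 + 4·0.72 + 9·1.2 = -7.2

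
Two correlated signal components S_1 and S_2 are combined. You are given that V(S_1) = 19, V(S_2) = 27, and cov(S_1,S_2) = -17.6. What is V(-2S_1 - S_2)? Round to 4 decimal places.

32.6000

V(-2S_1 - S_2) = (-2)²·V(S_1) + (-1)²·V(S_2) + 2·(-2)·(-1)·cov(S_1,S_2)
= 4·19 + 1·27 + 4·-17.6 = 32.6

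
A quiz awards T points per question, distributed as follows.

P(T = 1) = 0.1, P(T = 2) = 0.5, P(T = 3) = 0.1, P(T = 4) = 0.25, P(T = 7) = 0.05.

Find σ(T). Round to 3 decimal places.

E[T] = (1)(0.1) + (2)(0.5) + (3)(0.1) + (4)(0.25) + (7)(0.05) = 2.75
E[T²] = (1)²(0.1) + (2)²(0.5) + (3)²(0.1) + (4)²(0.25) + (7)²(0.05) = 9.45
Var(T) = E[T²] − (E[T])² = 9.45 − (2.75)² = 1.8875
σ(T) = √1.8875 ≈ 1.374

1.374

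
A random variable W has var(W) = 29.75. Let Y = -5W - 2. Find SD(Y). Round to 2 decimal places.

var(-5W - 2) = (-5)²·29.75 = 743.75
SD(Y) = √743.75 ≈ 27.27

27.27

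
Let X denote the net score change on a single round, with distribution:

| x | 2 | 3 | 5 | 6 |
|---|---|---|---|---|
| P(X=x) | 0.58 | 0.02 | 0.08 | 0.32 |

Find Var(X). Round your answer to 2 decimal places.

3.49

E[X] = (2)(0.58) + (3)(0.02) + (5)(0.08) + (6)(0.32) = 3.54
E[X²] = (2)²(0.58) + (3)²(0.02) + (5)²(0.08) + (6)²(0.32) = 16.02
Var(X) = E[X²] − (E[X])² = 16.02 − (3.54)² = 3.4884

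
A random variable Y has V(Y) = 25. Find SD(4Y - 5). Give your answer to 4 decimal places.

20.0000

V(4Y - 5) = (4)²·25 = 400
SD(4Y - 5) = √400 ≈ 20.0000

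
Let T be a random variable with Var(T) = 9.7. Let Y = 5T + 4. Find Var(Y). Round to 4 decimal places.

Var(5T + 4) = (5)²·Var(T) = 25·9.7 = 242.5

242.5000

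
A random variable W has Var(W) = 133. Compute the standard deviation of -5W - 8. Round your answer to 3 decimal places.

57.663

Var(-5W - 8) = (-5)²·133 = 3325
SD(-5W - 8) = √3325 ≈ 57.663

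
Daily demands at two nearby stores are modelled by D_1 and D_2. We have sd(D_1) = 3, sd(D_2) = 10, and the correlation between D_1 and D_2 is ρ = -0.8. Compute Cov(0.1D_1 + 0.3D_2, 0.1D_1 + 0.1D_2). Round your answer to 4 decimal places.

2.1300

Var(D_1) = (3)² = 9;  Var(D_2) = (10)² = 100
Cov(D_1,D_2) = ρ·sd(D_1)·sd(D_2) = -0.8·3·10 = -24
Cov(0.1D_1 + 0.3D_2, 0.1D_1 + 0.1D_2) = (0.1)(0.1)Var(D_1) + (0.3)(0.1)Var(D_2) + [(0.1)(0.1) + (0.3)(0.1)]Cov(D_1,D_2)
= 0.01·9 + 0.03·100 + 0.04·-24 = 2.13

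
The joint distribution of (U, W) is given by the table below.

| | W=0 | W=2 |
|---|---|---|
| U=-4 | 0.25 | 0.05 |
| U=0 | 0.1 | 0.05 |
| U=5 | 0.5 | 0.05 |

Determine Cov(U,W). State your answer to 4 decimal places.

-0.3650

E[U] = 1.55,  E[W] = 0.3
E[UW] = 0.1
Cov(U,W) = E[UW] − E[U]E[W] = 0.1 − (1.55)(0.3) = -0.365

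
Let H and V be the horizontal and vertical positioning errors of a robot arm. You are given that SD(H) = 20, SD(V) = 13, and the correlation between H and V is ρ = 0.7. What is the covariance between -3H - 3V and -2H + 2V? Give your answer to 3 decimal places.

1386.000

Var(H) = (20)² = 400;  Var(V) = (13)² = 169
Cov(H,V) = ρ·SD(H)·SD(V) = 0.7·20·13 = 182
Cov(-3H - 3V, -2H + 2V) = (-3)(-2)Var(H) + (-3)(2)Var(V) + [(-3)(2) + (-3)(-2)]Cov(H,V)
= 6·400 + -6·169 + 0·182 = 1386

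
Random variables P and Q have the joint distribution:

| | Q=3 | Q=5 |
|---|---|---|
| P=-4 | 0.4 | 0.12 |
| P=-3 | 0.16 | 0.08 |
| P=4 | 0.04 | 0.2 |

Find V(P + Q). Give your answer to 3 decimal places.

E[P] = -1.84,  E[Q] = 3.8,  E[PQ] = -5.36
V(P) = 14.32 − (-1.84)² = 10.9344;  V(Q) = 15.4 − (3.8)² = 0.96
Cov(P,Q) = -5.36 − (-1.84)(3.8) = 1.632
V(P + Q) = (1)²·10.9344 + (1)²·0.96 + 2·(1)·(1)·1.632 = 15.1584

15.158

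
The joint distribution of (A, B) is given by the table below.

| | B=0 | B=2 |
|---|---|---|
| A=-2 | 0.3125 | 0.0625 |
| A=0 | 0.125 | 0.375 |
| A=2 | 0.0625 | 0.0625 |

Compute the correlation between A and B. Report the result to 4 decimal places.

E[A] = -0.5,  E[B] = 1
E[AB] = 0
Cov(A,B) = E[AB] − E[A]E[B] = 0 − (-0.5)(1) = 0.5
Var(A) = 1.75,  Var(B) = 1
ρ = 0.5 / √(1.75·1) ≈ 0.3780

0.3780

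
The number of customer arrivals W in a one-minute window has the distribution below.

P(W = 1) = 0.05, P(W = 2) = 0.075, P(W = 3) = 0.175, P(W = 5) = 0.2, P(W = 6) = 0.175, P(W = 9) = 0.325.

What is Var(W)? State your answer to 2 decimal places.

E[W] = (1)(0.05) + (2)(0.075) + (3)(0.175) + (5)(0.2) + (6)(0.175) + (9)(0.325) = 5.7
E[W²] = (1)²(0.05) + (2)²(0.075) + (3)²(0.175) + (5)²(0.2) + (6)²(0.175) + (9)²(0.325) = 39.55
Var(W) = E[W²] − (E[W])² = 39.55 − (5.7)² = 7.06

7.06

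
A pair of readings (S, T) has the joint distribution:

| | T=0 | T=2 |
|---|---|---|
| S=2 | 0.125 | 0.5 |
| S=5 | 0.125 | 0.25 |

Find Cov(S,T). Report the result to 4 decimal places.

E[S] = 3.125,  E[T] = 1.5
E[ST] = 4.5
Cov(S,T) = E[ST] − E[S]E[T] = 4.5 − (3.125)(1.5) = -0.1875

-0.1875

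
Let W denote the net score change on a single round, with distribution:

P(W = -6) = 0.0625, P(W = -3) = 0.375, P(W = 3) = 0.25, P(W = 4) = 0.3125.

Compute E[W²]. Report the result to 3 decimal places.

E[W²] = (-6)²(0.0625) + (-3)²(0.375) + (3)²(0.25) + (4)²(0.3125) = 12.875

12.875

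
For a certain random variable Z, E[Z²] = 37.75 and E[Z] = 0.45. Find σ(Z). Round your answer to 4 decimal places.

var(Z) = 37.75 − (0.45)² = 37.5475
σ(Z) = √37.5475 ≈ 6.1276

6.1276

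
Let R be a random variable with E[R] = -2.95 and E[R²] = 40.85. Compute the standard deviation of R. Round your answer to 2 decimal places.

Var(R) = 40.85 − (-2.95)² = 32.1475
SD(R) = √32.1475 ≈ 5.67

5.67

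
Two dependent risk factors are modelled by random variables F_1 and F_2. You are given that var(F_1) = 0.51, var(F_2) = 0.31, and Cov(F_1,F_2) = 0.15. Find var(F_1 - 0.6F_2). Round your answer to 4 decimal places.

0.4416

var(F_1 - 0.6F_2) = (1)²·var(F_1) + (-0.6)²·var(F_2) + 2·(1)·(-0.6)·Cov(F_1,F_2)
= 1·0.51 + 0.36·0.31 + -1.2·0.15 = 0.4416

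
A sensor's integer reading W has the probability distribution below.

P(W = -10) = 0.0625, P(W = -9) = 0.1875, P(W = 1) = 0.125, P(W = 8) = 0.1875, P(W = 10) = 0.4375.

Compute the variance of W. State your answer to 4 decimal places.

63.7148

E[W] = (-10)(0.0625) + (-9)(0.1875) + (1)(0.125) + (8)(0.1875) + (10)(0.4375) = 3.6875
E[W²] = (-10)²(0.0625) + (-9)²(0.1875) + (1)²(0.125) + (8)²(0.1875) + (10)²(0.4375) = 77.3125
Var(W) = E[W²] − (E[W])² = 77.3125 − (3.6875)² = 63.71484375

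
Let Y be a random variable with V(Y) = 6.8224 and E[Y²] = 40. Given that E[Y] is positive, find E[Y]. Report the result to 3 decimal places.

(E[Y])² = E[Y²] − V(Y) = 40 − 6.8224 = 33.1776
E[Y] = √33.1776 = 5.76

5.760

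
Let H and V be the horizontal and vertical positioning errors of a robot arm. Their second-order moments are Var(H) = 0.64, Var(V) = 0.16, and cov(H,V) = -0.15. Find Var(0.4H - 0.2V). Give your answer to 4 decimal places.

0.1328

Var(0.4H - 0.2V) = (0.4)²·Var(H) + (-0.2)²·Var(V) + 2·(0.4)·(-0.2)·cov(H,V)
= 0.16·0.64 + 0.04·0.16 + -0.16·-0.15 = 0.1328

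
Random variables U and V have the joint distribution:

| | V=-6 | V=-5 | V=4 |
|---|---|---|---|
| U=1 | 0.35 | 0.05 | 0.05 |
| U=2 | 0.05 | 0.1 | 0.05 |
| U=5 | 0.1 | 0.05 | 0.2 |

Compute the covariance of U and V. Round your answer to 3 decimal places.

E[U] = 2.6,  E[V] = -2.8
E[UV] = -3.6
cov(U,V) = E[UV] − E[U]E[V] = -3.6 − (2.6)(-2.8) = 3.68

3.680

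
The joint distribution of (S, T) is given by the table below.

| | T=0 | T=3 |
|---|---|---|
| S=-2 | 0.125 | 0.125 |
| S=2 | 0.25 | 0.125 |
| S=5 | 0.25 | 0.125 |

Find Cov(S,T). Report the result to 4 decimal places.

E[S] = 2.125,  E[T] = 1.125
E[ST] = 1.875
Cov(S,T) = E[ST] − E[S]E[T] = 1.875 − (2.125)(1.125) = -0.515625

-0.5156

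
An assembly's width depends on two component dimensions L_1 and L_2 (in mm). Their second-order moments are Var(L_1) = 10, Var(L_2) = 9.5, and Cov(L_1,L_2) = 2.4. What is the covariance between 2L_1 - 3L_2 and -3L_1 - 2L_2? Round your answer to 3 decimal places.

Cov(2L_1 - 3L_2, -3L_1 - 2L_2) = (2)(-3)Var(L_1) + (-3)(-2)Var(L_2) + [(2)(-2) + (-3)(-3)]Cov(L_1,L_2)
= -6·10 + 6·9.5 + 5·2.4 = 9

9.000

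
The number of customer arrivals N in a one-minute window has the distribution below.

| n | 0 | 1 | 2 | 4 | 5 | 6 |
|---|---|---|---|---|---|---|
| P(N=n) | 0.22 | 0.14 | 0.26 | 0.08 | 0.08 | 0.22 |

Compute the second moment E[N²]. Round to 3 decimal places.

12.380

E[N²] = (0)²(0.22) + (1)²(0.14) + (2)²(0.26) + (4)²(0.08) + (5)²(0.08) + (6)²(0.22) = 12.38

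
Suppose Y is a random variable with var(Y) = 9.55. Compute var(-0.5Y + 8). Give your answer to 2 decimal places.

2.39

var(-0.5Y + 8) = (-0.5)²·var(Y) = 0.25·9.55 = 2.3875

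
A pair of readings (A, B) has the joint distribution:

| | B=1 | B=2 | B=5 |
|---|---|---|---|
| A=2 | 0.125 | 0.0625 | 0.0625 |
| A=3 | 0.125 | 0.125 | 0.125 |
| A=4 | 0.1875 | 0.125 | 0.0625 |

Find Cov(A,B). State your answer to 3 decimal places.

E[A] = 3.125,  E[B] = 2.3125
E[AB] = 7.125
Cov(A,B) = E[AB] − E[A]E[B] = 7.125 − (3.125)(2.3125) = -0.1015625

-0.102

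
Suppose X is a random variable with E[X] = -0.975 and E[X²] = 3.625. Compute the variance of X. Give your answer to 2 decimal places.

2.67

V(X) = 3.625 − (-0.975)² = 2.674375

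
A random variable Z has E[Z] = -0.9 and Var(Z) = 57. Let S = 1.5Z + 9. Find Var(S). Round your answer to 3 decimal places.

Var(1.5Z + 9) = (1.5)²·Var(Z) = 2.25·57 = 128.25

128.250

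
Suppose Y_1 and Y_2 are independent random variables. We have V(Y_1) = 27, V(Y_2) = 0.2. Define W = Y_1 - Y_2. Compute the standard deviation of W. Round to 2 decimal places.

5.22

By independence, V(W) = (1)²V(Y_1) + (-1)²V(Y_2)
= (1)²·27 + (-1)²·0.2 = 27.2
SD(W) = √27.2 ≈ 5.22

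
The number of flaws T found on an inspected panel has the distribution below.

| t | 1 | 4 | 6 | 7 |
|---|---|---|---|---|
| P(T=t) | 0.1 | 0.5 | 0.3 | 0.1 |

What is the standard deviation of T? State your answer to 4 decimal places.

1.6248

E[T] = (1)(0.1) + (4)(0.5) + (6)(0.3) + (7)(0.1) = 4.6
E[T²] = (1)²(0.1) + (4)²(0.5) + (6)²(0.3) + (7)²(0.1) = 23.8
Var(T) = E[T²] − (E[T])² = 23.8 − (4.6)² = 2.64
SD(T) = √2.64 ≈ 1.6248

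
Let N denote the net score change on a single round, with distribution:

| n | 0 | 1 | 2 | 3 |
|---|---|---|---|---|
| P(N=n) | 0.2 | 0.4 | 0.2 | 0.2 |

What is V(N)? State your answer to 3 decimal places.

E[N] = (0)(0.2) + (1)(0.4) + (2)(0.2) + (3)(0.2) = 1.4
E[N²] = (0)²(0.2) + (1)²(0.4) + (2)²(0.2) + (3)²(0.2) = 3
V(N) = E[N²] − (E[N])² = 3 − (1.4)² = 1.04

1.040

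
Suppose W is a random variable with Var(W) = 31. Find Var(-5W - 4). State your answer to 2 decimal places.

775.00

Var(-5W - 4) = (-5)²·Var(W) = 25·31 = 775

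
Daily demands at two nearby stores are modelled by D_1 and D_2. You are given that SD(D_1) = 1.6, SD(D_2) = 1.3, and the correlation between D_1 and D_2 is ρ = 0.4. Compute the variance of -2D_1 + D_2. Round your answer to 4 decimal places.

8.6020

Var(D_1) = (1.6)² = 2.56;  Var(D_2) = (1.3)² = 1.69
Cov(D_1,D_2) = ρ·SD(D_1)·SD(D_2) = 0.4·1.6·1.3 = 0.832
Var(-2D_1 + D_2) = (-2)²·Var(D_1) + (1)²·Var(D_2) + 2·(-2)·(1)·Cov(D_1,D_2)
= 4·2.56 + 1·1.69 + -4·0.832 = 8.602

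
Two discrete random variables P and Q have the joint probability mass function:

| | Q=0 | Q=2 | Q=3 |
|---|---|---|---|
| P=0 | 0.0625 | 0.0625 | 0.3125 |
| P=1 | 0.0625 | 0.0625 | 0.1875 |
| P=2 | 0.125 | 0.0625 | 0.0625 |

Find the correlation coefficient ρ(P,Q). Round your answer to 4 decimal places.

-0.3603

E[P] = 0.8125,  E[Q] = 2.0625
E[PQ] = 1.3125
Cov(P,Q) = E[PQ] − E[P]E[Q] = 1.3125 − (0.8125)(2.0625) = -0.36328125
var(P) = 0.65234375,  var(Q) = 1.55859375
ρ = -0.36328125 / √(0.65234375·1.55859375) ≈ -0.3603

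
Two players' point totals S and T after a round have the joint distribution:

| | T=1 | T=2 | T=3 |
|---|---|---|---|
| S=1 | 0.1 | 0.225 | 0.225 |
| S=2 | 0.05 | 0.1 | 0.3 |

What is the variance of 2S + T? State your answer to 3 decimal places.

1.849

E[S] = 1.45,  E[T] = 2.375,  E[ST] = 3.525
Var(S) = 2.35 − (1.45)² = 0.2475;  Var(T) = 6.175 − (2.375)² = 0.534375
cov(S,T) = 3.525 − (1.45)(2.375) = 0.08125
Var(2S + T) = (2)²·0.2475 + (1)²·0.534375 + 2·(2)·(1)·0.08125 = 1.849375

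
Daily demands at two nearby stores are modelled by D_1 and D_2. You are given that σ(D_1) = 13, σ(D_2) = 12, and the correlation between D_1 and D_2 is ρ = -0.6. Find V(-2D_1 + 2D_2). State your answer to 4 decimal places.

V(D_1) = (13)² = 169;  V(D_2) = (12)² = 144
cov(D_1,D_2) = ρ·σ(D_1)·σ(D_2) = -0.6·13·12 = -93.6
V(-2D_1 + 2D_2) = (-2)²·V(D_1) + (2)²·V(D_2) + 2·(-2)·(2)·cov(D_1,D_2)
= 4·169 + 4·144 + -8·-93.6 = 2000.8

2000.8000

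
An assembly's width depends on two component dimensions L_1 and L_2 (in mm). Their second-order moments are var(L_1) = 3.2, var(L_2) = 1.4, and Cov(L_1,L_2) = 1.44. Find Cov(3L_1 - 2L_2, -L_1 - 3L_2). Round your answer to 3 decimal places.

Cov(3L_1 - 2L_2, -L_1 - 3L_2) = (3)(-1)var(L_1) + (-2)(-3)var(L_2) + [(3)(-3) + (-2)(-1)]Cov(L_1,L_2)
= -3·3.2 + 6·1.4 + -7·1.44 = -11.28

-11.280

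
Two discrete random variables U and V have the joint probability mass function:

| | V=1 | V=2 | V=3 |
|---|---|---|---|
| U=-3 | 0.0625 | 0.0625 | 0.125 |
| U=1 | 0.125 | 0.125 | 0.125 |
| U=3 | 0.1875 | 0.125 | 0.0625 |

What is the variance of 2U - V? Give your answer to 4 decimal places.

24.4961

E[U] = 0.75,  E[V] = 1.9375,  E[UV] = 0.9375
Var(U) = 6 − (0.75)² = 5.4375;  Var(V) = 4.4375 − (1.9375)² = 0.68359375
cov(U,V) = 0.9375 − (0.75)(1.9375) = -0.515625
Var(2U - V) = (2)²·5.4375 + (-1)²·0.68359375 + 2·(2)·(-1)·-0.515625 = 24.49609375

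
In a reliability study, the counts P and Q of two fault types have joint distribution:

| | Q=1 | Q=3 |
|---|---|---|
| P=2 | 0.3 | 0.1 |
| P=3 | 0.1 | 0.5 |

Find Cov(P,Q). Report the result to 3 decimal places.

0.280

E[P] = 2.6,  E[Q] = 2.2
E[PQ] = 6
Cov(P,Q) = E[PQ] − E[P]E[Q] = 6 − (2.6)(2.2) = 0.28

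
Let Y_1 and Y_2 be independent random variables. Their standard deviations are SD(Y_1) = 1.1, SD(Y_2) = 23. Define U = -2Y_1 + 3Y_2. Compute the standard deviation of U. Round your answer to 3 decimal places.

Var(Y_1) = 1.21, Var(Y_2) = 529
By independence, Var(U) = (-2)²Var(Y_1) + (3)²Var(Y_2)
= (-2)²·1.21 + (3)²·529 = 4765.84
SD(U) = √4765.84 ≈ 69.035

69.035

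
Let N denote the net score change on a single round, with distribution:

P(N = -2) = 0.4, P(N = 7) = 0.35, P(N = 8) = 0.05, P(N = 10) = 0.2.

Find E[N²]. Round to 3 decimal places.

E[N²] = (-2)²(0.4) + (7)²(0.35) + (8)²(0.05) + (10)²(0.2) = 41.95

41.950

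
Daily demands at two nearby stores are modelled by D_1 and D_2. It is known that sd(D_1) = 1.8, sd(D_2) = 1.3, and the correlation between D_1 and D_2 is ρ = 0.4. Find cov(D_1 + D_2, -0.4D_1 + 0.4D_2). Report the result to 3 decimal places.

-0.620

V(D_1) = (1.8)² = 3.24;  V(D_2) = (1.3)² = 1.69
cov(D_1,D_2) = ρ·sd(D_1)·sd(D_2) = 0.4·1.8·1.3 = 0.936
cov(D_1 + D_2, -0.4D_1 + 0.4D_2) = (1)(-0.4)V(D_1) + (1)(0.4)V(D_2) + [(1)(0.4) + (1)(-0.4)]cov(D_1,D_2)
= -0.4·3.24 + 0.4·1.69 + 0·0.936 = -0.62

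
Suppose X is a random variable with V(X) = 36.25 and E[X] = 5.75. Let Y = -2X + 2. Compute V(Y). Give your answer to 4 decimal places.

V(-2X + 2) = (-2)²·V(X) = 4·36.25 = 145

145.0000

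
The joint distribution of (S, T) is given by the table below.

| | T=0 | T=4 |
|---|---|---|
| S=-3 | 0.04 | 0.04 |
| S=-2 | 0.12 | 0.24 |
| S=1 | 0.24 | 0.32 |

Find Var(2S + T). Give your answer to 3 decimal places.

E[S] = -0.4,  E[T] = 2.4,  E[ST] = -1.12
Var(S) = 2.72 − (-0.4)² = 2.56;  Var(T) = 9.6 − (2.4)² = 3.84
cov(S,T) = -1.12 − (-0.4)(2.4) = -0.16
Var(2S + T) = (2)²·2.56 + (1)²·3.84 + 2·(2)·(1)·-0.16 = 13.44

13.440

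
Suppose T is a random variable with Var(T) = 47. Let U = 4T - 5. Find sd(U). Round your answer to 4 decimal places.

Var(4T - 5) = (4)²·47 = 752
sd(U) = √752 ≈ 27.4226

27.4226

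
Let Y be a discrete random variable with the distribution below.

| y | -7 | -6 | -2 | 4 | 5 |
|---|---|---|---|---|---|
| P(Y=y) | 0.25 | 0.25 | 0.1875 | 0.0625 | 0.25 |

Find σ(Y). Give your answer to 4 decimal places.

E[Y] = (-7)(0.25) + (-6)(0.25) + (-2)(0.1875) + (4)(0.0625) + (5)(0.25) = -2.125
E[Y²] = (-7)²(0.25) + (-6)²(0.25) + (-2)²(0.1875) + (4)²(0.0625) + (5)²(0.25) = 29.25
Var(Y) = E[Y²] − (E[Y])² = 29.25 − (-2.125)² = 24.734375
σ(Y) = √24.734375 ≈ 4.9734

4.9734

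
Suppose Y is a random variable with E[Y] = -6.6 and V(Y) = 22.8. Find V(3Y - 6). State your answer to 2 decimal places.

205.20

V(3Y - 6) = (3)²·V(Y) = 9·22.8 = 205.2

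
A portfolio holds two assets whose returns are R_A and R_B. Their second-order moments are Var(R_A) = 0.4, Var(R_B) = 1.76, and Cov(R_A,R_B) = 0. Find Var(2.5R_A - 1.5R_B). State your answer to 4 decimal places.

6.4600

Var(2.5R_A - 1.5R_B) = (2.5)²·Var(R_A) + (-1.5)²·Var(R_B) + 2·(2.5)·(-1.5)·Cov(R_A,R_B)
= 6.25·0.4 + 2.25·1.76 + -7.5·0 = 6.46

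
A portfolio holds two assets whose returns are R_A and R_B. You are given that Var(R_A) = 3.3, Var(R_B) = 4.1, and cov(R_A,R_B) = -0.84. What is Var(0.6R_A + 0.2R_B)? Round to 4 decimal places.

1.1504

Var(0.6R_A + 0.2R_B) = (0.6)²·Var(R_A) + (0.2)²·Var(R_B) + 2·(0.6)·(0.2)·cov(R_A,R_B)
= 0.36·3.3 + 0.04·4.1 + 0.24·-0.84 = 1.1504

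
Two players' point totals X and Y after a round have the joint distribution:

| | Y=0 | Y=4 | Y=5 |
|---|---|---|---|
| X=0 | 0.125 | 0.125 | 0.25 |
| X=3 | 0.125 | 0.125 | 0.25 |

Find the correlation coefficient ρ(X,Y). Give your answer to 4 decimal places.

E[X] = 1.5,  E[Y] = 3.5
E[XY] = 5.25
Cov(X,Y) = E[XY] − E[X]E[Y] = 5.25 − (1.5)(3.5) = 0
var(X) = 2.25,  var(Y) = 4.25
ρ = 0 / √(2.25·4.25) ≈ 0.0000

0.0000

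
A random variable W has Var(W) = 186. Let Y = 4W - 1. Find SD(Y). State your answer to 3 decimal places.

Var(4W - 1) = (4)²·186 = 2976
SD(Y) = √2976 ≈ 54.553

54.553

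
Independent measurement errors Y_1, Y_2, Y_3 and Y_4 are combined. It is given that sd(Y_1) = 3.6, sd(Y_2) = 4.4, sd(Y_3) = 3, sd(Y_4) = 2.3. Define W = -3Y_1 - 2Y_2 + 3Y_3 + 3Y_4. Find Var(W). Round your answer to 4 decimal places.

322.6900

Var(Y_1) = 12.96, Var(Y_2) = 19.36, Var(Y_3) = 9, Var(Y_4) = 5.29
By independence, Var(W) = (-3)²Var(Y_1) + (-2)²Var(Y_2) + (3)²Var(Y_3) + (3)²Var(Y_4)
= (-3)²·12.96 + (-2)²·19.36 + (3)²·9 + (3)²·5.29 = 322.69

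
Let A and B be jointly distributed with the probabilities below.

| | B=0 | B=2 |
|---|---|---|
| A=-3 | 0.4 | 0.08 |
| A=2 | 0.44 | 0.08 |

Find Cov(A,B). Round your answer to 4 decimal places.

-0.0320

E[A] = -0.4,  E[B] = 0.32
E[AB] = -0.16
Cov(A,B) = E[AB] − E[A]E[B] = -0.16 − (-0.4)(0.32) = -0.032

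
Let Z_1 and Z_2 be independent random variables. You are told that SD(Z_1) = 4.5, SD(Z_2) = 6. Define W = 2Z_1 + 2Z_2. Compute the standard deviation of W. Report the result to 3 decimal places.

Var(Z_1) = 20.25, Var(Z_2) = 36
By independence, Var(W) = (2)²Var(Z_1) + (2)²Var(Z_2)
= (2)²·20.25 + (2)²·36 = 225
SD(W) = √225 ≈ 15.000

15.000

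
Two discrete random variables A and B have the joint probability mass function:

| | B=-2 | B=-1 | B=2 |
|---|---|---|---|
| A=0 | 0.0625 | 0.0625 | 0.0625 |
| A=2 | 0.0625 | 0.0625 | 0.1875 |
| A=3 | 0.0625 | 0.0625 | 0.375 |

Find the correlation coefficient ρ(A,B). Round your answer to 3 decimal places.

E[A] = 2.125,  E[B] = 0.6875
E[AB] = 2.0625
Cov(A,B) = E[AB] − E[A]E[B] = 2.0625 − (2.125)(0.6875) = 0.6015625
Var(A) = 1.234375,  Var(B) = 2.96484375
ρ = 0.6015625 / √(1.234375·2.96484375) ≈ 0.314

0.314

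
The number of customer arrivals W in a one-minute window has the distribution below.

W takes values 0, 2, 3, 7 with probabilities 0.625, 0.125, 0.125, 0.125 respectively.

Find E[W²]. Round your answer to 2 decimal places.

E[W²] = (0)²(0.625) + (2)²(0.125) + (3)²(0.125) + (7)²(0.125) = 7.75

7.75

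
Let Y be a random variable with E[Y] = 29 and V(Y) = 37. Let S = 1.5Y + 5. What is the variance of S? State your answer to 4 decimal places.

83.2500

V(1.5Y + 5) = (1.5)²·V(Y) = 2.25·37 = 83.25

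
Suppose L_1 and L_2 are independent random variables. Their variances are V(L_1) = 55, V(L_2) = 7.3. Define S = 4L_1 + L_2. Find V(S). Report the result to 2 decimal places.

887.30

By independence, V(S) = (4)²V(L_1) + (1)²V(L_2)
= (4)²·55 + (1)²·7.3 = 887.3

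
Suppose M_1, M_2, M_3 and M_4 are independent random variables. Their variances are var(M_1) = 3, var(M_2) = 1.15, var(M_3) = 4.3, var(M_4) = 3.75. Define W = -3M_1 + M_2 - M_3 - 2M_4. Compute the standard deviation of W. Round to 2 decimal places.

6.89

By independence, var(W) = (-3)²var(M_1) + (1)²var(M_2) + (-1)²var(M_3) + (-2)²var(M_4)
= (-3)²·3 + (1)²·1.15 + (-1)²·4.3 + (-2)²·3.75 = 47.45
sd(W) = √47.45 ≈ 6.89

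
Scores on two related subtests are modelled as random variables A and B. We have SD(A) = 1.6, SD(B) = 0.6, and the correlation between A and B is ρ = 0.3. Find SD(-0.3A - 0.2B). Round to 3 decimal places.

var(A) = (1.6)² = 2.56;  var(B) = (0.6)² = 0.36
Cov(A,B) = ρ·SD(A)·SD(B) = 0.3·1.6·0.6 = 0.288
var(-0.3A - 0.2B) = (-0.3)²·var(A) + (-0.2)²·var(B) + 2·(-0.3)·(-0.2)·Cov(A,B)
= 0.09·2.56 + 0.04·0.36 + 0.12·0.288 = 0.27936
SD(-0.3A - 0.2B) = √0.27936 ≈ 0.529

0.529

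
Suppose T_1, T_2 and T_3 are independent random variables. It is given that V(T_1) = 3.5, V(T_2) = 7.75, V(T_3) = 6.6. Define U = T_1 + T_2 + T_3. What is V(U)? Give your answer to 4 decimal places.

17.8500

By independence, V(U) = (1)²V(T_1) + (1)²V(T_2) + (1)²V(T_3)
= (1)²·3.5 + (1)²·7.75 + (1)²·6.6 = 17.85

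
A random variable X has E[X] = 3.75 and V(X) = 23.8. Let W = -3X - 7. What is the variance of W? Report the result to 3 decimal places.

214.200

V(-3X - 7) = (-3)²·V(X) = 9·23.8 = 214.2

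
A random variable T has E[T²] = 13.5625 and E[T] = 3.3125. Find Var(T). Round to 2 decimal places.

Var(T) = 13.5625 − (3.3125)² = 2.58984375

2.59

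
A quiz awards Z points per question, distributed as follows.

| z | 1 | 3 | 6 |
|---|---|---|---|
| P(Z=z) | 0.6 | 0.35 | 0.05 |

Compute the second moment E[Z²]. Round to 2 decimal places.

E[Z²] = (1)²(0.6) + (3)²(0.35) + (6)²(0.05) = 5.55

5.55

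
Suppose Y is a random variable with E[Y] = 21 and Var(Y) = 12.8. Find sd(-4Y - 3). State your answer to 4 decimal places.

14.3108

Var(-4Y - 3) = (-4)²·12.8 = 204.8
sd(-4Y - 3) = √204.8 ≈ 14.3108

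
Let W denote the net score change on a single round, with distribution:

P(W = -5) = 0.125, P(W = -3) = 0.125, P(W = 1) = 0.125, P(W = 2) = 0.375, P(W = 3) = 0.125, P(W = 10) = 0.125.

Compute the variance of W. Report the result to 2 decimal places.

E[W] = (-5)(0.125) + (-3)(0.125) + (1)(0.125) + (2)(0.375) + (3)(0.125) + (10)(0.125) = 1.5
E[W²] = (-5)²(0.125) + (-3)²(0.125) + (1)²(0.125) + (2)²(0.375) + (3)²(0.125) + (10)²(0.125) = 19.5
var(W) = E[W²] − (E[W])² = 19.5 − (1.5)² = 17.25

17.25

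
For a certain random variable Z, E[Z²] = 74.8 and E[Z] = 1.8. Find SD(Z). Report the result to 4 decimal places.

8.4593

Var(Z) = 74.8 − (1.8)² = 71.56
SD(Z) = √71.56 ≈ 8.4593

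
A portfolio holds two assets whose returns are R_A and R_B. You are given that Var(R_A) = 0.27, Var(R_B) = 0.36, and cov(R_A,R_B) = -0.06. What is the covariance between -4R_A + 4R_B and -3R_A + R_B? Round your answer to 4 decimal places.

5.6400

cov(-4R_A + 4R_B, -3R_A + R_B) = (-4)(-3)Var(R_A) + (4)(1)Var(R_B) + [(-4)(1) + (4)(-3)]cov(R_A,R_B)
= 12·0.27 + 4·0.36 + -16·-0.06 = 5.64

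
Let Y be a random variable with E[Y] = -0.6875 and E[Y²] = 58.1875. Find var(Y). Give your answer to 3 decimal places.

var(Y) = 58.1875 − (-0.6875)² = 57.71484375

57.715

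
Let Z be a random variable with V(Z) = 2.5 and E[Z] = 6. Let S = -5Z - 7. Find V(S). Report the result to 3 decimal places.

V(-5Z - 7) = (-5)²·V(Z) = 25·2.5 = 62.5

62.500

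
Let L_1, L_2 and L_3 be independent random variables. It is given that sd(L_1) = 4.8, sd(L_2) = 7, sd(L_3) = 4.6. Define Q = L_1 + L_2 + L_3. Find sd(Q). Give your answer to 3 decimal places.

9.654

var(L_1) = 23.04, var(L_2) = 49, var(L_3) = 21.16
By independence, var(Q) = (1)²var(L_1) + (1)²var(L_2) + (1)²var(L_3)
= (1)²·23.04 + (1)²·49 + (1)²·21.16 = 93.2
sd(Q) = √93.2 ≈ 9.654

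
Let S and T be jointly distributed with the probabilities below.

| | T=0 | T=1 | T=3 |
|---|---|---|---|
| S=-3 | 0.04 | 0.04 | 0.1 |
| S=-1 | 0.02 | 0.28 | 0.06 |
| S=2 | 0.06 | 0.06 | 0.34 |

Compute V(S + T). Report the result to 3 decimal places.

E[S] = 0.02,  E[T] = 1.88,  E[ST] = 0.68
V(S) = 3.82 − (0.02)² = 3.8196;  V(T) = 4.88 − (1.88)² = 1.3456
Cov(S,T) = 0.68 − (0.02)(1.88) = 0.6424
V(S + T) = (1)²·3.8196 + (1)²·1.3456 + 2·(1)·(1)·0.6424 = 6.45

6.450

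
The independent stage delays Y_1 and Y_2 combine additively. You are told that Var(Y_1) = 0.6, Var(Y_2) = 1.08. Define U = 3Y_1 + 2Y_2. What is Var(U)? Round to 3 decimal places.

By independence, Var(U) = (3)²Var(Y_1) + (2)²Var(Y_2)
= (3)²·0.6 + (2)²·1.08 = 9.72

9.720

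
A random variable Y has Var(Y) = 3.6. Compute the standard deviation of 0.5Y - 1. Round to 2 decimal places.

0.95

Var(0.5Y - 1) = (0.5)²·3.6 = 0.9
SD(0.5Y - 1) = √0.9 ≈ 0.95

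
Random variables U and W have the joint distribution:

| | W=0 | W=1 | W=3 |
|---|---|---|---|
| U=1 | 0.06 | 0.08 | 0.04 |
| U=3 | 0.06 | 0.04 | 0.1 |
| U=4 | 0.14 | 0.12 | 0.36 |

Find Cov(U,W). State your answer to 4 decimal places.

E[U] = 3.26,  E[W] = 1.74
E[UW] = 6.02
Cov(U,W) = E[UW] − E[U]E[W] = 6.02 − (3.26)(1.74) = 0.3476

0.3476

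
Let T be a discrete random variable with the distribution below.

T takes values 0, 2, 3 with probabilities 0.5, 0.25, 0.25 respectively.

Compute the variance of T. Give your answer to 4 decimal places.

E[T] = (0)(0.5) + (2)(0.25) + (3)(0.25) = 1.25
E[T²] = (0)²(0.5) + (2)²(0.25) + (3)²(0.25) = 3.25
Var(T) = E[T²] − (E[T])² = 3.25 − (1.25)² = 1.6875

1.6875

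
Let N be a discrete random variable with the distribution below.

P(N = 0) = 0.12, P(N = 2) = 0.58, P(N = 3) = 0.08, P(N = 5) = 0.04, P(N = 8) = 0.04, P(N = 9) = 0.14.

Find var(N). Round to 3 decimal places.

7.828

E[N] = (0)(0.12) + (2)(0.58) + (3)(0.08) + (5)(0.04) + (8)(0.04) + (9)(0.14) = 3.18
E[N²] = (0)²(0.12) + (2)²(0.58) + (3)²(0.08) + (5)²(0.04) + (8)²(0.04) + (9)²(0.14) = 17.94
var(N) = E[N²] − (E[N])² = 17.94 − (3.18)² = 7.8276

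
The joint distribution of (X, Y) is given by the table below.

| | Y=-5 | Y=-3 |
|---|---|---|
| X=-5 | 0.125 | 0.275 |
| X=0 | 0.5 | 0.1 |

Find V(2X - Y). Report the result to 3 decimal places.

29.938

E[X] = -2,  E[Y] = -4.25,  E[XY] = 7.25
V(X) = 10 − (-2)² = 6;  V(Y) = 19 − (-4.25)² = 0.9375
Cov(X,Y) = 7.25 − (-2)(-4.25) = -1.25
V(2X - Y) = (2)²·6 + (-1)²·0.9375 + 2·(2)·(-1)·-1.25 = 29.9375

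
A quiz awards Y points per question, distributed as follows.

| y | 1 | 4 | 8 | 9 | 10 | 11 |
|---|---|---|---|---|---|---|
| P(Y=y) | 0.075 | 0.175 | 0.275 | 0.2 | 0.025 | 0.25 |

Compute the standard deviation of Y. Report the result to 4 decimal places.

E[Y] = (1)(0.075) + (4)(0.175) + (8)(0.275) + (9)(0.2) + (10)(0.025) + (11)(0.25) = 7.775
E[Y²] = (1)²(0.075) + (4)²(0.175) + (8)²(0.275) + (9)²(0.2) + (10)²(0.025) + (11)²(0.25) = 69.425
Var(Y) = E[Y²] − (E[Y])² = 69.425 − (7.775)² = 8.974375
SD(Y) = √8.974375 ≈ 2.9957

2.9957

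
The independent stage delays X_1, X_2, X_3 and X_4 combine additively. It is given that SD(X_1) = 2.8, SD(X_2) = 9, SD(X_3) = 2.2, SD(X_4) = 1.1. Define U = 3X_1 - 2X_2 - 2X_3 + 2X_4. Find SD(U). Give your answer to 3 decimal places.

20.464

V(X_1) = 7.84, V(X_2) = 81, V(X_3) = 4.84, V(X_4) = 1.21
By independence, V(U) = (3)²V(X_1) + (-2)²V(X_2) + (-2)²V(X_3) + (2)²V(X_4)
= (3)²·7.84 + (-2)²·81 + (-2)²·4.84 + (2)²·1.21 = 418.76
SD(U) = √418.76 ≈ 20.464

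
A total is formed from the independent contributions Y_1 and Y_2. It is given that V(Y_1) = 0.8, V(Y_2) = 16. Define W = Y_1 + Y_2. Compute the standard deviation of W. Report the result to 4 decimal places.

4.0988

By independence, V(W) = (1)²V(Y_1) + (1)²V(Y_2)
= (1)²·0.8 + (1)²·16 = 16.8
σ(W) = √16.8 ≈ 4.0988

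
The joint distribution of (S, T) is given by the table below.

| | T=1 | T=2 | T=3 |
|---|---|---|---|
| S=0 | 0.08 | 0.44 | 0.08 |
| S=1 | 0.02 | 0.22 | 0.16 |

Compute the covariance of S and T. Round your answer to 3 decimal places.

0.084

E[S] = 0.4,  E[T] = 2.14
E[ST] = 0.94
Cov(S,T) = E[ST] − E[S]E[T] = 0.94 − (0.4)(2.14) = 0.084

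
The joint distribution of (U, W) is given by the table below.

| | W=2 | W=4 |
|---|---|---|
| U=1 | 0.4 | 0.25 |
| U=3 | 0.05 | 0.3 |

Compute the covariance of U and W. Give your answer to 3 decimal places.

0.430

E[U] = 1.7,  E[W] = 3.1
E[UW] = 5.7
cov(U,W) = E[UW] − E[U]E[W] = 5.7 − (1.7)(3.1) = 0.43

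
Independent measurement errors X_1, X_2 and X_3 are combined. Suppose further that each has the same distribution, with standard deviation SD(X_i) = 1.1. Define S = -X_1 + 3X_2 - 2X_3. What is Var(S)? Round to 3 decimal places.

Var(X_i) = (1.1)² = 1.21
By independence, Var(S) = (-1)²Var(X_1) + (3)²Var(X_2) + (-2)²Var(X_3)
= (-1)²·1.21 + (3)²·1.21 + (-2)²·1.21 = 16.94

16.940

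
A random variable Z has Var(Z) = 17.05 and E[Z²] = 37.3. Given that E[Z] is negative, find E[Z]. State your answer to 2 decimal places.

(E[Z])² = E[Z²] − Var(Z) = 37.3 − 17.05 = 20.25
E[Z] = −√20.25 = -4.5

-4.50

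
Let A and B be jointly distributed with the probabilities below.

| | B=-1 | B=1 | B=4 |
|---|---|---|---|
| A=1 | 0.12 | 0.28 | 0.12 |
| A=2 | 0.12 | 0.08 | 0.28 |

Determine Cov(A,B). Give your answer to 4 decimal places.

0.2544

E[A] = 1.48,  E[B] = 1.72
E[AB] = 2.8
Cov(A,B) = E[AB] − E[A]E[B] = 2.8 − (1.48)(1.72) = 0.2544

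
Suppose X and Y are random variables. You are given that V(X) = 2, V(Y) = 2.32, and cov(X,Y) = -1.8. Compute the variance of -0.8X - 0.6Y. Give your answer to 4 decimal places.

0.3872

V(-0.8X - 0.6Y) = (-0.8)²·V(X) + (-0.6)²·V(Y) + 2·(-0.8)·(-0.6)·cov(X,Y)
= 0.64·2 + 0.36·2.32 + 0.96·-1.8 = 0.3872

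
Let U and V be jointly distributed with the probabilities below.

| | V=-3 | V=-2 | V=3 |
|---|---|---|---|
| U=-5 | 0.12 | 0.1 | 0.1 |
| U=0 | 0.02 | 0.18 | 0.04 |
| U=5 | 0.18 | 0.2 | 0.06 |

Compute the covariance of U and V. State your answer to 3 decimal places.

E[U] = 0.6,  E[V] = -1.32
E[UV] = -2.5
Cov(U,V) = E[UV] − E[U]E[V] = -2.5 − (0.6)(-1.32) = -1.708

-1.708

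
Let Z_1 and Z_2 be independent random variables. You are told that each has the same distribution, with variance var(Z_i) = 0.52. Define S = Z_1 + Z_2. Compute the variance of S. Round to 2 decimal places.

1.04

By independence, var(S) = (1)²var(Z_1) + (1)²var(Z_2)
= (1)²·0.52 + (1)²·0.52 = 1.04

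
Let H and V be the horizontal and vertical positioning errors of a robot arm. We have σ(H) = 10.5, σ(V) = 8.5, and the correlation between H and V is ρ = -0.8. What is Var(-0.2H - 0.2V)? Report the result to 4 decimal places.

Var(H) = (10.5)² = 110.25;  Var(V) = (8.5)² = 72.25
Cov(H,V) = ρ·σ(H)·σ(V) = -0.8·10.5·8.5 = -71.4
Var(-0.2H - 0.2V) = (-0.2)²·Var(H) + (-0.2)²·Var(V) + 2·(-0.2)·(-0.2)·Cov(H,V)
= 0.04·110.25 + 0.04·72.25 + 0.08·-71.4 = 1.588

1.5880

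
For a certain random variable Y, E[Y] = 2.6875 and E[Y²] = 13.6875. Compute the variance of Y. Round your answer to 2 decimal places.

6.46

Var(Y) = 13.6875 − (2.6875)² = 6.46484375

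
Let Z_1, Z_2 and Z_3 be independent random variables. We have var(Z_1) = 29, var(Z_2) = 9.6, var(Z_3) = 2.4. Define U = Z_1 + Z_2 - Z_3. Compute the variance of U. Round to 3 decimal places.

By independence, var(U) = (1)²var(Z_1) + (1)²var(Z_2) + (-1)²var(Z_3)
= (1)²·29 + (1)²·9.6 + (-1)²·2.4 = 41

41.000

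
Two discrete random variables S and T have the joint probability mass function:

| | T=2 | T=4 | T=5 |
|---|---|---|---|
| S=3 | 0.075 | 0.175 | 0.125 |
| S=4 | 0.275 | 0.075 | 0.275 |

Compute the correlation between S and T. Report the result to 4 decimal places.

E[S] = 3.625,  E[T] = 3.7
E[ST] = 13.325
cov(S,T) = E[ST] − E[S]E[T] = 13.325 − (3.625)(3.7) = -0.0875
Var(S) = 0.234375,  Var(T) = 1.71
ρ = -0.0875 / √(0.234375·1.71) ≈ -0.1382

-0.1382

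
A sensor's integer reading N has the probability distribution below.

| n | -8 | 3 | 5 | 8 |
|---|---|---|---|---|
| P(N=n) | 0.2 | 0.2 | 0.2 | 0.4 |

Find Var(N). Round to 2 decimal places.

E[N] = (-8)(0.2) + (3)(0.2) + (5)(0.2) + (8)(0.4) = 3.2
E[N²] = (-8)²(0.2) + (3)²(0.2) + (5)²(0.2) + (8)²(0.4) = 45.2
Var(N) = E[N²] − (E[N])² = 45.2 − (3.2)² = 34.96

34.96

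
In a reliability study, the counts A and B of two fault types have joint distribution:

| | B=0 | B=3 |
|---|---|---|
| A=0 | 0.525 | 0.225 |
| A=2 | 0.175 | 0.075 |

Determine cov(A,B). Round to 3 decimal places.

E[A] = 0.5,  E[B] = 0.9
E[AB] = 0.45
cov(A,B) = E[AB] − E[A]E[B] = 0.45 − (0.5)(0.9) = 0

0.000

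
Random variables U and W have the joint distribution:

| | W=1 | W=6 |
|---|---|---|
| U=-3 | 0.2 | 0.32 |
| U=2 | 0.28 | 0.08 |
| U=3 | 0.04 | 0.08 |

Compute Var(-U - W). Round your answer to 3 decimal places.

9.914

E[U] = -0.48,  E[W] = 3.4,  E[UW] = -3.28
Var(U) = 7.2 − (-0.48)² = 6.9696;  Var(W) = 17.8 − (3.4)² = 6.24
Cov(U,W) = -3.28 − (-0.48)(3.4) = -1.648
Var(-U - W) = (-1)²·6.9696 + (-1)²·6.24 + 2·(-1)·(-1)·-1.648 = 9.9136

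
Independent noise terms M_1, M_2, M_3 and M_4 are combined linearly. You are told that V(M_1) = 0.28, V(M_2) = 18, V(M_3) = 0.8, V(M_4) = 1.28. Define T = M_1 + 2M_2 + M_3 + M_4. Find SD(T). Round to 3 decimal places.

By independence, V(T) = (1)²V(M_1) + (2)²V(M_2) + (1)²V(M_3) + (1)²V(M_4)
= (1)²·0.28 + (2)²·18 + (1)²·0.8 + (1)²·1.28 = 74.36
SD(T) = √74.36 ≈ 8.623

8.623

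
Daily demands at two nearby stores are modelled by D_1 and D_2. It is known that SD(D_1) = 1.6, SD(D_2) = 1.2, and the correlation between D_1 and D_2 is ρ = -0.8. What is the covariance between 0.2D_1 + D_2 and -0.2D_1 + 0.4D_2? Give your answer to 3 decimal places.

V(D_1) = (1.6)² = 2.56;  V(D_2) = (1.2)² = 1.44
cov(D_1,D_2) = ρ·SD(D_1)·SD(D_2) = -0.8·1.6·1.2 = -1.536
cov(0.2D_1 + D_2, -0.2D_1 + 0.4D_2) = (0.2)(-0.2)V(D_1) + (1)(0.4)V(D_2) + [(0.2)(0.4) + (1)(-0.2)]cov(D_1,D_2)
= -0.04·2.56 + 0.4·1.44 + -0.12·-1.536 = 0.65792

0.658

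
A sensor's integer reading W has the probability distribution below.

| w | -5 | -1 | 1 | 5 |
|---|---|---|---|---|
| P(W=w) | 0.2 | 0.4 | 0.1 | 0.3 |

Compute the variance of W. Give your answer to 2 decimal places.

12.96

E[W] = (-5)(0.2) + (-1)(0.4) + (1)(0.1) + (5)(0.3) = 0.2
E[W²] = (-5)²(0.2) + (-1)²(0.4) + (1)²(0.1) + (5)²(0.3) = 13
var(W) = E[W²] − (E[W])² = 13 − (0.2)² = 12.96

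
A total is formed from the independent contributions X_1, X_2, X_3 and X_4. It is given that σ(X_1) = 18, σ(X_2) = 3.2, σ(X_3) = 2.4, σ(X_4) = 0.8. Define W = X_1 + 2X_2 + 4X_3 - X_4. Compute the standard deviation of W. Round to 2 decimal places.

21.40

V(X_1) = 324, V(X_2) = 10.24, V(X_3) = 5.76, V(X_4) = 0.64
By independence, V(W) = (1)²V(X_1) + (2)²V(X_2) + (4)²V(X_3) + (-1)²V(X_4)
= (1)²·324 + (2)²·10.24 + (4)²·5.76 + (-1)²·0.64 = 457.76
σ(W) = √457.76 ≈ 21.40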